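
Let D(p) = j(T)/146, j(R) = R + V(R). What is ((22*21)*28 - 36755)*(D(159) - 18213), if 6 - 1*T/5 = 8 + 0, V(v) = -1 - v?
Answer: 63337079081/146 ≈ 4.3382e+8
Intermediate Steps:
T = -10 (T = 30 - 5*(8 + 0) = 30 - 5*8 = 30 - 40 = -10)
j(R) = -1 (j(R) = R + (-1 - R) = -1)
D(p) = -1/146
((22*21)*28 - 36755)*(D(159) - 18213) = ((22*21)*28 - 36755)*(-1/146 - 18213) = (462*28 - 36755)*(-2659099/146) = (12936 - 36755)*(-2659099/146) = -23819*(-2659099/146) = 63337079081/146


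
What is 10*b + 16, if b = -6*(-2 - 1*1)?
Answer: 196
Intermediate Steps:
b = 18 (b = -6*(-2 - 1) = -6*(-3) = 18)
10*b + 16 = 10*18 + 16 = 180 + 16 = 196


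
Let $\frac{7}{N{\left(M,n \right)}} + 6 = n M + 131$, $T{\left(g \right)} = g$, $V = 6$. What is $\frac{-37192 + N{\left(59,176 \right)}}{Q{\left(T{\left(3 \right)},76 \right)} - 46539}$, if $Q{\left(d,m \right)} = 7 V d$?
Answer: $\frac{390850721}{487754217} \approx 0.80133$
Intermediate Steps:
$Q{\left(d,m \right)} = 42 d$ ($Q{\left(d,m \right)} = 7 \cdot 6 d = 42 d$)
$N{\left(M,n \right)} = \frac{7}{125 + M n}$ ($N{\left(M,n \right)} = \frac{7}{-6 + \left(n M + 131\right)} = \frac{7}{-6 + \left(M n + 131\right)} = \frac{7}{-6 + \left(131 + M n\right)} = \frac{7}{125 + M n}$)
$\frac{-37192 + N{\left(59,176 \right)}}{Q{\left(T{\left(3 \right)},76 \right)} - 46539} = \frac{-37192 + \frac{7}{125 + 59 \cdot 176}}{42 \cdot 3 - 46539} = \frac{-37192 + \frac{7}{125 + 10384}}{126 - 46539} = \frac{-37192 + \frac{7}{10509}}{-46413} = \left(-37192 + 7 \cdot \frac{1}{10509}\right) \left(- \frac{1}{46413}\right) = \left(-37192 + \frac{7}{10509}\right) \left(- \frac{1}{46413}\right) = \left(- \frac{390850721}{10509}\right) \left(- \frac{1}{46413}\right) = \frac{390850721}{487754217}$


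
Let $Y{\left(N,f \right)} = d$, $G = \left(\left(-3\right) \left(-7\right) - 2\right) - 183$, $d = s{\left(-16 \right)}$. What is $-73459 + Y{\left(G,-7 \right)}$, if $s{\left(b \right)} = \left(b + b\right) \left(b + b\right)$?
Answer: $-72435$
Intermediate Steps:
$s{\left(b \right)} = 4 b^{2}$ ($s{\left(b \right)} = 2 b 2 b = 4 b^{2}$)
$d = 1024$ ($d = 4 \left(-16\right)^{2} = 4 \cdot 256 = 1024$)
$G = -164$ ($G = \left(21 - 2\right) - 183 = 19 - 183 = -164$)
$Y{\left(N,f \right)} = 1024$
$-73459 + Y{\left(G,-7 \right)} = -73459 + 1024 = -72435$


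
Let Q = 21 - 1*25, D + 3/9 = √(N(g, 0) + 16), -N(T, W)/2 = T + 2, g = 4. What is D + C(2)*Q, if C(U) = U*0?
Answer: 5/3 ≈ 1.6667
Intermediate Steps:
N(T, W) = -4 - 2*T (N(T, W) = -2*(T + 2) = -2*(2 + T) = -4 - 2*T)
C(U) = 0
D = 5/3 (D = -⅓ + √((-4 - 2*4) + 16) = -⅓ + √((-4 - 8) + 16) = -⅓ + √(-12 + 16) = -⅓ + √4 = -⅓ + 2 = 5/3 ≈ 1.6667)
Q = -4 (Q = 21 - 25 = -4)
D + C(2)*Q = 5/3 + 0*(-4) = 5/3 + 0 = 5/3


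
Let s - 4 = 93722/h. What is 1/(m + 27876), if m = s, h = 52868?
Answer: 26434/737026781 ≈ 3.5866e-5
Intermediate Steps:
s = 152597/26434 (s = 4 + 93722/52868 = 4 + 93722*(1/52868) = 4 + 46861/26434 = 152597/26434 ≈ 5.7728)
m = 152597/26434 ≈ 5.7728
1/(m + 27876) = 1/(152597/26434 + 27876) = 1/(737026781/26434) = 26434/737026781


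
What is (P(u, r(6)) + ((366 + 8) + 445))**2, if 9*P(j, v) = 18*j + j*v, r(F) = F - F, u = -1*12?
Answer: 632025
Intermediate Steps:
u = -12
r(F) = 0
P(j, v) = 2*j + j*v/9 (P(j, v) = (18*j + j*v)/9 = 2*j + j*v/9)
(P(u, r(6)) + ((366 + 8) + 445))**2 = ((1/9)*(-12)*(18 + 0) + ((366 + 8) + 445))**2 = ((1/9)*(-12)*18 + (374 + 445))**2 = (-24 + 819)**2 = 795**2 = 632025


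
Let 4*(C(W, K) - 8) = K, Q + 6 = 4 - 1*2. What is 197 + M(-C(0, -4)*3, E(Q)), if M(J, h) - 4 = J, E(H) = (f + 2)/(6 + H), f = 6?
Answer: 180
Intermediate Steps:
Q = -4 (Q = -6 + (4 - 1*2) = -6 + (4 - 2) = -6 + 2 = -4)
C(W, K) = 8 + K/4
E(H) = 8/(6 + H) (E(H) = (6 + 2)/(6 + H) = 8/(6 + H))
M(J, h) = 4 + J
197 + M(-C(0, -4)*3, E(Q)) = 197 + (4 - (8 + (1/4)*(-4))*3) = 197 + (4 - (8 - 1)*3) = 197 + (4 - 1*7*3) = 197 + (4 - 7*3) = 197 + (4 - 21) = 197 - 17 = 180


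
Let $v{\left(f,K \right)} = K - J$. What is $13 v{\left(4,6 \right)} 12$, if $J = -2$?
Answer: $1248$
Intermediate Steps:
$v{\left(f,K \right)} = 2 + K$ ($v{\left(f,K \right)} = K - -2 = K + 2 = 2 + K$)
$13 v{\left(4,6 \right)} 12 = 13 \left(2 + 6\right) 12 = 13 \cdot 8 \cdot 12 = 104 \cdot 12 = 1248$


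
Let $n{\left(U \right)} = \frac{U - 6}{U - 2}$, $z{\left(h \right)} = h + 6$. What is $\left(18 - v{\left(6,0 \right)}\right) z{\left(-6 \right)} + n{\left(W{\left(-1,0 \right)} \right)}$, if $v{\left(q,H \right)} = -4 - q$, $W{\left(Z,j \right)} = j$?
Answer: $3$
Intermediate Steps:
$z{\left(h \right)} = 6 + h$
$n{\left(U \right)} = \frac{-6 + U}{-2 + U}$
$\left(18 - v{\left(6,0 \right)}\right) z{\left(-6 \right)} + n{\left(W{\left(-1,0 \right)} \right)} = \left(18 - \left(-4 - 6\right)\right) \left(6 - 6\right) + \frac{-6 + 0}{-2 + 0} = \left(18 - \left(-4 - 6\right)\right) 0 + \frac{1}{-2} \left(-6\right) = \left(18 - -10\right) 0 - -3 = \left(18 + 10\right) 0 + 3 = 28 \cdot 0 + 3 = 0 + 3 = 3$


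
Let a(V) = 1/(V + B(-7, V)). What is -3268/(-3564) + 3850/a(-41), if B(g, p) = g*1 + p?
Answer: -305300333/891 ≈ -3.4265e+5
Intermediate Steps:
B(g, p) = g + p
a(V) = 1/(-7 + 2*V) (a(V) = 1/(V + (-7 + V)) = 1/(-7 + 2*V))
-3268/(-3564) + 3850/a(-41) = -3268/(-3564) + 3850/(1/(-7 + 2*(-41))) = -3268*(-1/3564) + 3850/(1/(-7 - 82)) = 817/891 + 3850/(1/(-89)) = 817/891 + 3850/(-1/89) = 817/891 + 3850*(-89) = 817/891 - 342650 = -305300333/891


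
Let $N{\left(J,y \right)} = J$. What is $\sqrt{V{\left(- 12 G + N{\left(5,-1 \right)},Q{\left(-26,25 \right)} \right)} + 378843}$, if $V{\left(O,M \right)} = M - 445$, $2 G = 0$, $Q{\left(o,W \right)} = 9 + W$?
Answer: $72 \sqrt{73} \approx 615.17$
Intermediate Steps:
$G = 0$ ($G = \frac{1}{2} \cdot 0 = 0$)
$V{\left(O,M \right)} = -445 + M$
$\sqrt{V{\left(- 12 G + N{\left(5,-1 \right)},Q{\left(-26,25 \right)} \right)} + 378843} = \sqrt{\left(-445 + \left(9 + 25\right)\right) + 378843} = \sqrt{\left(-445 + 34\right) + 378843} = \sqrt{-411 + 378843} = \sqrt{378432} = 72 \sqrt{73}$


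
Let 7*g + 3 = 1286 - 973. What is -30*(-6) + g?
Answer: 1570/7 ≈ 224.29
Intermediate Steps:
g = 310/7 (g = -3/7 + (1286 - 973)/7 = -3/7 + (1/7)*313 = -3/7 + 313/7 = 310/7 ≈ 44.286)
-30*(-6) + g = -30*(-6) + 310/7 = 180 + 310/7 = 1570/7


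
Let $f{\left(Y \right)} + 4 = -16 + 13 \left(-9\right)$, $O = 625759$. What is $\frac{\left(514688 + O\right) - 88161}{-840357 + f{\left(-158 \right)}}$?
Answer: $- \frac{526143}{420247} \approx -1.252$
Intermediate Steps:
$f{\left(Y \right)} = -137$ ($f{\left(Y \right)} = -4 + \left(-16 + 13 \left(-9\right)\right) = -4 - 133 = -137$)
$\frac{\left(514688 + O\right) - 88161}{-840357 + f{\left(-158 \right)}} = \frac{\left(514688 + 625759\right) - 88161}{-840357 - 137} = \frac{1140447 - 88161}{-840494} = 1052286 \left(- \frac{1}{840494}\right) = - \frac{526143}{420247}$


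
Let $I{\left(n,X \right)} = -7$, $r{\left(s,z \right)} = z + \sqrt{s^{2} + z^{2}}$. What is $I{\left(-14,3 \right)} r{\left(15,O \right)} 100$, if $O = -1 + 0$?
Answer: $700 - 700 \sqrt{226} \approx -9823.3$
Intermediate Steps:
$O = -1$
$I{\left(-14,3 \right)} r{\left(15,O \right)} 100 = - 7 \left(-1 + \sqrt{15^{2} + \left(-1\right)^{2}}\right) 100 = - 7 \left(-1 + \sqrt{225 + 1}\right) 100 = - 7 \left(-1 + \sqrt{226}\right) 100 = \left(7 - 7 \sqrt{226}\right) 100 = 700 - 700 \sqrt{226}$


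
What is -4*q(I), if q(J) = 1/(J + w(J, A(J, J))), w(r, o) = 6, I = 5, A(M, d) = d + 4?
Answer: -4/11 ≈ -0.36364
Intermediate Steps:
A(M, d) = 4 + d
q(J) = 1/(6 + J) (q(J) = 1/(J + 6) = 1/(6 + J))
-4*q(I) = -4/(6 + 5) = -4/11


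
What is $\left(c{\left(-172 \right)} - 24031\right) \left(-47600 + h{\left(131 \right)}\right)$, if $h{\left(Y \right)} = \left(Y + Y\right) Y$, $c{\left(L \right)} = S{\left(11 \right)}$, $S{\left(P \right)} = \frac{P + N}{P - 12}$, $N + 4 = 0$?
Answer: $319176564$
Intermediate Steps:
$N = -4$ ($N = -4 + 0 = -4$)
$S{\left(P \right)} = \frac{-4 + P}{-12 + P}$ ($S{\left(P \right)} = \frac{P - 4}{P - 12} = \frac{-4 + P}{-12 + P}$)
$c{\left(L \right)} = -7$ ($c{\left(L \right)} = \frac{-4 + 11}{-12 + 11} = \frac{1}{-1} \cdot 7 = \left(-1\right) 7 = -7$)
$h{\left(Y \right)} = 2 Y^{2}$ ($h{\left(Y \right)} = 2 Y Y = 2 Y^{2}$)
$\left(c{\left(-172 \right)} - 24031\right) \left(-47600 + h{\left(131 \right)}\right) = \left(-7 - 24031\right) \left(-47600 + 2 \cdot 131^{2}\right) = - 24038 \left(-47600 + 2 \cdot 17161\right) = - 24038 \left(-47600 + 34322\right) = \left(-24038\right) \left(-13278\right) = 319176564$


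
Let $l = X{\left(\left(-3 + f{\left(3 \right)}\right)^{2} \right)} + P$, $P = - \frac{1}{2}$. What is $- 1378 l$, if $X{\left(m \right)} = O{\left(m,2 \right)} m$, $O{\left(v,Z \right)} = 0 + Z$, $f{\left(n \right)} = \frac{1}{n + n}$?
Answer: $- \frac{192920}{9} \approx -21436.0$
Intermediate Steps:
$f{\left(n \right)} = \frac{1}{2 n}$
$O{\left(v,Z \right)} = Z$
$X{\left(m \right)} = 2 m$
$P = - \frac{1}{2}$ ($P = \left(-1\right) \frac{1}{2} = - \frac{1}{2} \approx -0.5$)
$l = \frac{140}{9}$ ($l = 2 \left(-3 + \frac{1}{2 \cdot 3}\right)^{2} - \frac{1}{2} = 2 \left(-3 + \frac{1}{2} \cdot \frac{1}{3}\right)^{2} - \frac{1}{2} = 2 \left(-3 + \frac{1}{6}\right)^{2} - \frac{1}{2} = 2 \left(- \frac{17}{6}\right)^{2} - \frac{1}{2} = 2 \cdot \frac{289}{36} - \frac{1}{2} = \frac{289}{18} - \frac{1}{2} = \frac{140}{9} \approx 15.556$)
$- 1378 l = \left(-1378\right) \frac{140}{9} = - \frac{192920}{9}$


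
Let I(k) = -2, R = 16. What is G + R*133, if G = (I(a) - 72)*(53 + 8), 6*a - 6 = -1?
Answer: -2386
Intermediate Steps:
a = ⅚ (a = 1 + (⅙)*(-1) = 1 - ⅙ = ⅚ ≈ 0.83333)
G = -4514 (G = (-2 - 72)*(53 + 8) = -74*61 = -4514)
G + R*133 = -4514 + 16*133 = -4514 + 2128 = -2386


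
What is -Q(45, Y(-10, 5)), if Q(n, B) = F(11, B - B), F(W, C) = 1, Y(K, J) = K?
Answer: -1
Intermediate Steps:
Q(n, B) = 1
-Q(45, Y(-10, 5)) = -1*1 = -1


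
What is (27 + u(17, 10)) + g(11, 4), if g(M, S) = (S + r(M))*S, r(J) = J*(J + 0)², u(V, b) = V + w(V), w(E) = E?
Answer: 5401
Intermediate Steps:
u(V, b) = 2*V (u(V, b) = V + V = 2*V)
r(J) = J³ (r(J) = J*J² = J³)
g(M, S) = S*(S + M³) (g(M, S) = (S + M³)*S = S*(S + M³))
(27 + u(17, 10)) + g(11, 4) = (27 + 2*17) + 4*(4 + 11³) = (27 + 34) + 4*(4 + 1331) = 61 + 4*1335 = 61 + 5340 = 5401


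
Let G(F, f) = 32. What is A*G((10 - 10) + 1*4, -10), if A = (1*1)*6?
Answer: 192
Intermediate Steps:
A = 6 (A = 1*6 = 6)
A*G((10 - 10) + 1*4, -10) = 6*32 = 192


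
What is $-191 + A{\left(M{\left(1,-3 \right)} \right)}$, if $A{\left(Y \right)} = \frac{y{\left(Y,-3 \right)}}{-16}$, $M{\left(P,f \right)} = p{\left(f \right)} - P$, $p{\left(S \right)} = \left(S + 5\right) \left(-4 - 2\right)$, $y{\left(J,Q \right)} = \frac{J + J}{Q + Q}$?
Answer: $- \frac{9181}{48} \approx -191.27$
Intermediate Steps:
$y{\left(J,Q \right)} = \frac{J}{Q}$ ($y{\left(J,Q \right)} = \frac{2 J}{2 Q} = 2 J \frac{1}{2 Q} = \frac{J}{Q}$)
$p{\left(S \right)} = -30 - 6 S$ ($p{\left(S \right)} = \left(5 + S\right) \left(-6\right) = -30 - 6 S$)
$M{\left(P,f \right)} = -30 - P - 6 f$ ($M{\left(P,f \right)} = \left(-30 - 6 f\right) - P = -30 - P - 6 f$)
$A{\left(Y \right)} = \frac{Y}{48}$ ($A{\left(Y \right)} = \frac{Y \frac{1}{-3}}{-16} = Y \left(- \frac{1}{3}\right) \left(- \frac{1}{16}\right) = - \frac{Y}{3} \left(- \frac{1}{16}\right) = \frac{Y}{48}$)
$-191 + A{\left(M{\left(1,-3 \right)} \right)} = -191 + \frac{-30 - 1 - -18}{48} = -191 + \frac{-30 - 1 + 18}{48} = -191 + \frac{1}{48} \left(-13\right) = -191 - \frac{13}{48} = - \frac{9181}{48}$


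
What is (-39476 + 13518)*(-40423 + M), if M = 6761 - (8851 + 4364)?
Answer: 1216833166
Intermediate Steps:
M = -6454 (M = 6761 - 1*13215 = 6761 - 13215 = -6454)
(-39476 + 13518)*(-40423 + M) = (-39476 + 13518)*(-40423 - 6454) = -25958*(-46877) = 1216833166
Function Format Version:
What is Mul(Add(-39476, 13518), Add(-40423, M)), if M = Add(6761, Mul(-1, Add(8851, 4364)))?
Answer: 1216833166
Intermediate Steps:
M = -6454 (M = Add(6761, Mul(-1, 13215)) = Add(6761, -13215) = -6454)
Mul(Add(-39476, 13518), Add(-40423, M)) = Mul(Add(-39476, 13518), Add(-40423, -6454)) = Mul(-25958, -46877) = 1216833166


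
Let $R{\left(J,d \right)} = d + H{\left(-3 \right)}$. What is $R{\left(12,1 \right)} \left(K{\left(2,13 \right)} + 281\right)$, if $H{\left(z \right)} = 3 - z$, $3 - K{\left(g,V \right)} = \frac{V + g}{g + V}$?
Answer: $1981$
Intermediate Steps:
$K{\left(g,V \right)} = 2$ ($K{\left(g,V \right)} = 3 - \frac{V + g}{g + V} = 3 - \frac{V + g}{V + g} = 3 - 1 = 2$)
$R{\left(J,d \right)} = 6 + d$ ($R{\left(J,d \right)} = d + \left(3 - -3\right) = d + \left(3 + 3\right) = d + 6 = 6 + d$)
$R{\left(12,1 \right)} \left(K{\left(2,13 \right)} + 281\right) = \left(6 + 1\right) \left(2 + 281\right) = 7 \cdot 283 = 1981$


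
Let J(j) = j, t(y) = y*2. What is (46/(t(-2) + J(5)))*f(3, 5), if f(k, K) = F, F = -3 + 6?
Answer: 138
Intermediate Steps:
t(y) = 2*y
F = 3
f(k, K) = 3
(46/(t(-2) + J(5)))*f(3, 5) = (46/(2*(-2) + 5))*3 = (46/(-4 + 5))*3 = (46/1)*3 = (46*1)*3 = 46*3 = 138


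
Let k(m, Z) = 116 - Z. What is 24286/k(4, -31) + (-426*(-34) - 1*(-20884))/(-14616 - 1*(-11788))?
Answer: 2267204/14847 ≈ 152.70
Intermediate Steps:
24286/k(4, -31) + (-426*(-34) - 1*(-20884))/(-14616 - 1*(-11788)) = 24286/(116 - 1*(-31)) + (-426*(-34) - 1*(-20884))/(-14616 - 1*(-11788)) = 24286/(116 + 31) + (14484 + 20884)/(-14616 + 11788) = 24286/147 + 35368/(-2828) = 24286*(1/147) + 35368*(-1/2828) = 24286/147 - 8842/707 = 2267204/14847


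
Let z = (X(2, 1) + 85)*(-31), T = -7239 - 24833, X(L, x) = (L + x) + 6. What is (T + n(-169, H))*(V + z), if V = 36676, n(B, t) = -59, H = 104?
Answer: -1084806822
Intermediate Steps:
X(L, x) = 6 + L + x
T = -32072
z = -2914 (z = ((6 + 2 + 1) + 85)*(-31) = (9 + 85)*(-31) = 94*(-31) = -2914)
(T + n(-169, H))*(V + z) = (-32072 - 59)*(36676 - 2914) = -32131*33762 = -1084806822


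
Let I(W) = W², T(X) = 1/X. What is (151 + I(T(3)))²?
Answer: 1849600/81 ≈ 22835.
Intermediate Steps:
(151 + I(T(3)))² = (151 + (1/3)²)² = (151 + (⅓)²)² = (151 + ⅑)² = (1360/9)² = 1849600/81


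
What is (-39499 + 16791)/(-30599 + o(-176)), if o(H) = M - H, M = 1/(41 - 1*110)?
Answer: 55959/74971 ≈ 0.74641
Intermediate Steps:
M = -1/69 (M = 1/(41 - 110) = 1/(-69) = -1/69 ≈ -0.014493)
o(H) = -1/69 - H
(-39499 + 16791)/(-30599 + o(-176)) = (-39499 + 16791)/(-30599 + (-1/69 - 1*(-176))) = -22708/(-30599 + (-1/69 + 176)) = -22708/(-30599 + 12143/69) = -22708/(-2099188/69) = -22708*(-69/2099188) = 55959/74971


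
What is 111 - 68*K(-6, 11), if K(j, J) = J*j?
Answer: 4599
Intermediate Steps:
111 - 68*K(-6, 11) = 111 - 748*(-6) = 111 - 68*(-66) = 111 + 4488 = 4599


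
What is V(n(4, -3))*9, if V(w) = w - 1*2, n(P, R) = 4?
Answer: 18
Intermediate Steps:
V(w) = -2 + w (V(w) = w - 2 = -2 + w)
V(n(4, -3))*9 = (-2 + 4)*9 = 2*9 = 18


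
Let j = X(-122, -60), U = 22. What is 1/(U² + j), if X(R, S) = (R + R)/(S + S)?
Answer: 30/14581 ≈ 0.0020575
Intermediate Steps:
X(R, S) = R/S (X(R, S) = (2*R)/((2*S)) = (2*R)*(1/(2*S)) = R/S)
j = 61/30 (j = -122/(-60) = -122*(-1/60) = 61/30 ≈ 2.0333)
1/(U² + j) = 1/(22² + 61/30) = 1/(484 + 61/30) = 1/(14581/30) = 30/14581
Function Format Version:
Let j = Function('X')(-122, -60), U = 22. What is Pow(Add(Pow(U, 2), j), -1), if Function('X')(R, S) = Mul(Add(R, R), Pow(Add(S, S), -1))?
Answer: Rational(30, 14581) ≈ 0.0020575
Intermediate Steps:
Function('X')(R, S) = Mul(R, Pow(S, -1)) (Function('X')(R, S) = Mul(Mul(2, R), Pow(Mul(2, S), -1)) = Mul(Mul(2, R), Mul(Rational(1, 2), Pow(S, -1))) = Mul(R, Pow(S, -1)))
j = Rational(61, 30) (j = Mul(-122, Pow(-60, -1)) = Mul(-122, Rational(-1, 60)) = Rational(61, 30) ≈ 2.0333)
Pow(Add(Pow(U, 2), j), -1) = Pow(Add(Pow(22, 2), Rational(61, 30)), -1) = Pow(Add(484, Rational(61, 30)), -1) = Pow(Rational(14581, 30), -1) = Rational(30, 14581)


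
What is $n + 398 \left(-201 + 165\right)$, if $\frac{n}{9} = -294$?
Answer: $-16974$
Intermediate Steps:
$n = -2646$ ($n = 9 \left(-294\right) = -2646$)
$n + 398 \left(-201 + 165\right) = -2646 + 398 \left(-201 + 165\right) = -2646 + 398 \left(-36\right) = -2646 - 14328 = -16974$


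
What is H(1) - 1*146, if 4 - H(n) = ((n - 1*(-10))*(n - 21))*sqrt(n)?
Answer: 78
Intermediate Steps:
H(n) = 4 - sqrt(n)*(-21 + n)*(10 + n) (H(n) = 4 - (n - 1*(-10))*(n - 21)*sqrt(n) = 4 - (n + 10)*(-21 + n)*sqrt(n) = 4 - (10 + n)*(-21 + n)*sqrt(n) = 4 - (-21 + n)*(10 + n)*sqrt(n) = 4 - sqrt(n)*(-21 + n)*(10 + n))
H(1) - 1*146 = (4 - 1**(5/2) + 11*1**(3/2) + 210*sqrt(1)) - 1*146 = (4 - 1*1 + 11*1 + 210*1) - 146 = (4 - 1 + 11 + 210) - 146 = 224 - 146 = 78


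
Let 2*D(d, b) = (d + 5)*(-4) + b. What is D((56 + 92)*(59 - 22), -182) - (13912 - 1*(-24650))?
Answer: -49615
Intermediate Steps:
D(d, b) = -10 + b/2 - 2*d (D(d, b) = ((d + 5)*(-4) + b)/2 = ((5 + d)*(-4) + b)/2 = ((-20 - 4*d) + b)/2 = (-20 + b - 4*d)/2 = -10 + b/2 - 2*d)
D((56 + 92)*(59 - 22), -182) - (13912 - 1*(-24650)) = (-10 + (½)*(-182) - 2*(56 + 92)*(59 - 22)) - (13912 - 1*(-24650)) = (-10 - 91 - 296*37) - (13912 + 24650) = (-10 - 91 - 2*5476) - 1*38562 = (-10 - 91 - 10952) - 38562 = -11053 - 38562 = -49615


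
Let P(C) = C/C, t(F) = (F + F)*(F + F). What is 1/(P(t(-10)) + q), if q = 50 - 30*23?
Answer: -1/639 ≈ -0.0015649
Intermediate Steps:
t(F) = 4*F² (t(F) = (2*F)*(2*F) = 4*F²)
P(C) = 1
q = -640 (q = 50 - 690 = -640)
1/(P(t(-10)) + q) = 1/(1 - 640) = 1/(-639) = -1/639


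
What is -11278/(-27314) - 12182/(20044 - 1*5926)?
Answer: -43379086/96404763 ≈ -0.44997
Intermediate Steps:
-11278/(-27314) - 12182/(20044 - 1*5926) = -11278*(-1/27314) - 12182/(20044 - 5926) = 5639/13657 - 12182/14118 = 5639/13657 - 12182*1/14118 = 5639/13657 - 6091/7059 = -43379086/96404763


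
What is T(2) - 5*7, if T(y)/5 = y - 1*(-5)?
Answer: 0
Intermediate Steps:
T(y) = 25 + 5*y (T(y) = 5*(y - 1*(-5)) = 5*(y + 5) = 5*(5 + y) = 25 + 5*y)
T(2) - 5*7 = (25 + 5*2) - 5*7 = (25 + 10) - 35 = 35 - 35 = 0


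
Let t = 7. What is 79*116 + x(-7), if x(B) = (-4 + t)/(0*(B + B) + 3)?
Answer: 9165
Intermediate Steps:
x(B) = 1 (x(B) = (-4 + 7)/(0*(B + B) + 3) = 3/(0*(2*B) + 3) = 3/(0 + 3) = 3/3 = 3*(⅓) = 1)
79*116 + x(-7) = 79*116 + 1 = 9164 + 1 = 9165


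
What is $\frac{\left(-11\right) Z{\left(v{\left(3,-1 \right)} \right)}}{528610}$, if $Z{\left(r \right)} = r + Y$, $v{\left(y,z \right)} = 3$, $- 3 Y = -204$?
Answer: $- \frac{781}{528610} \approx -0.0014775$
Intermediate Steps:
$Y = 68$ ($Y = \left(- \frac{1}{3}\right) \left(-204\right) = 68$)
$Z{\left(r \right)} = 68 + r$ ($Z{\left(r \right)} = r + 68 = 68 + r$)
$\frac{\left(-11\right) Z{\left(v{\left(3,-1 \right)} \right)}}{528610} = \frac{\left(-11\right) \left(68 + 3\right)}{528610} = \left(-11\right) 71 \cdot \frac{1}{528610} = \left(-781\right) \frac{1}{528610} = - \frac{781}{528610}$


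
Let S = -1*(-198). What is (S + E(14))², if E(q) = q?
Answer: 44944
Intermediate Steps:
S = 198
(S + E(14))² = (198 + 14)² = 212² = 44944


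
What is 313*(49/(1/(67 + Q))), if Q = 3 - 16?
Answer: 828198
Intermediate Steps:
Q = -13
313*(49/(1/(67 + Q))) = 313*(49/(1/(67 - 13))) = 313*(49/(1/54)) = 313*(49*54) = 313*2646 = 828198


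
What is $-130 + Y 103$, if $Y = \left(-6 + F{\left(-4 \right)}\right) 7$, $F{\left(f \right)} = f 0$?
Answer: $-4456$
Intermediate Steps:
$F{\left(f \right)} = 0$
$Y = -42$ ($Y = \left(-6 + 0\right) 7 = \left(-6\right) 7 = -42$)
$-130 + Y 103 = -130 - 4326 = -4456$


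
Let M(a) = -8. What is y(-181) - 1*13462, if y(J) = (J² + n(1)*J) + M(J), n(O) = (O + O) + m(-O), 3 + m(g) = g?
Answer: 19653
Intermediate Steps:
m(g) = -3 + g
n(O) = -3 + O (n(O) = (O + O) + (-3 - O) = 2*O + (-3 - O) = -3 + O)
y(J) = -8 + J² - 2*J (y(J) = (J² + (-3 + 1)*J) - 8 = (J² - 2*J) - 8 = -8 + J² - 2*J)
y(-181) - 1*13462 = (-8 + (-181)² - 2*(-181)) - 1*13462 = (-8 + 32761 + 362) - 13462 = 33115 - 13462 = 19653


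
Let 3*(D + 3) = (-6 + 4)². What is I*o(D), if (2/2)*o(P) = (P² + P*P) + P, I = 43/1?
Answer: 1505/9 ≈ 167.22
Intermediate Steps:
D = -5/3 (D = -3 + (-6 + 4)²/3 = -3 + (⅓)*(-2)² = -3 + (⅓)*4 = -3 + 4/3 = -5/3 ≈ -1.6667)
I = 43 (I = 43*1 = 43)
o(P) = P + 2*P² (o(P) = (P² + P*P) + P = (P² + P²) + P = 2*P² + P = P + 2*P²)
I*o(D) = 43*(-5*(1 + 2*(-5/3))/3) = 43*(-5*(1 - 10/3)/3) = 43*(-5/3*(-7/3)) = 43*(35/9) = 1505/9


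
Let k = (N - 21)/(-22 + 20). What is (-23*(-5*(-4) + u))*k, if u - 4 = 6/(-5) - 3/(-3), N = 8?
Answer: -35581/10 ≈ -3558.1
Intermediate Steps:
k = 13/2 (k = (8 - 21)/(-22 + 20) = -13/(-2) = -13*(-1/2) = 13/2 ≈ 6.5000)
u = 19/5 (u = 4 + (6/(-5) - 3/(-3)) = 4 + (6*(-1/5) - 3*(-1/3)) = 4 + (-6/5 + 1) = 4 - 1/5 = 19/5 ≈ 3.8000)
(-23*(-5*(-4) + u))*k = -23*(-5*(-4) + 19/5)*(13/2) = -23*(20 + 19/5)*(13/2) = -23*119/5*(13/2) = -2737/5*13/2 = -35581/10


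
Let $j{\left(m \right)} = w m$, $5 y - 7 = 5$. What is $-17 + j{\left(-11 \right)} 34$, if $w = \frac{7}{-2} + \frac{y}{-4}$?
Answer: $\frac{7582}{5} \approx 1516.4$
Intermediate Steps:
$y = \frac{12}{5}$ ($y = \frac{7}{5} + \frac{1}{5} \cdot 5 = \frac{7}{5} + 1 = \frac{12}{5} \approx 2.4$)
$w = - \frac{41}{10}$ ($w = \frac{7}{-2} + \frac{12}{5 \left(-4\right)} = 7 \left(- \frac{1}{2}\right) + \frac{12}{5} \left(- \frac{1}{4}\right) = - \frac{7}{2} - \frac{3}{5} = - \frac{41}{10} \approx -4.1$)
$j{\left(m \right)} = - \frac{41 m}{10}$
$-17 + j{\left(-11 \right)} 34 = -17 + \left(- \frac{41}{10}\right) \left(-11\right) 34 = -17 + \frac{451}{10} \cdot 34 = -17 + \frac{7667}{5} = \frac{7582}{5}$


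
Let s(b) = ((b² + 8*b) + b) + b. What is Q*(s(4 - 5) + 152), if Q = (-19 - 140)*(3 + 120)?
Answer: -2796651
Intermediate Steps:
Q = -19557 (Q = -159*123 = -19557)
s(b) = b² + 10*b (s(b) = (b² + 9*b) + b = b² + 10*b)
Q*(s(4 - 5) + 152) = -19557*((4 - 5)*(10 + (4 - 5)) + 152) = -19557*(-(10 - 1) + 152) = -19557*(-1*9 + 152) = -19557*(-9 + 152) = -19557*143 = -2796651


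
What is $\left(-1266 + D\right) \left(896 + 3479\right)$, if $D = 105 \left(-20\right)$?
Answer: $-14726250$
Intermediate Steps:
$D = -2100$
$\left(-1266 + D\right) \left(896 + 3479\right) = \left(-1266 - 2100\right) \left(896 + 3479\right) = \left(-3366\right) 4375 = -14726250$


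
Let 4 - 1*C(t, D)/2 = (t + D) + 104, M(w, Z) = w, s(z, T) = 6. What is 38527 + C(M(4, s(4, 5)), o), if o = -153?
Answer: 38625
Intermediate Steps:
C(t, D) = -200 - 2*D - 2*t (C(t, D) = 8 - 2*((t + D) + 104) = 8 - 2*((D + t) + 104) = 8 - 2*(104 + D + t) = 8 + (-208 - 2*D - 2*t) = -200 - 2*D - 2*t)
38527 + C(M(4, s(4, 5)), o) = 38527 + (-200 - 2*(-153) - 2*4) = 38527 + (-200 + 306 - 8) = 38527 + 98 = 38625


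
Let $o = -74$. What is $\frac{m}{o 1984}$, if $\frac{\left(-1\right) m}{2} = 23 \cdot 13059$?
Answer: $\frac{300357}{73408} \approx 4.0916$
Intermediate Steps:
$m = -600714$ ($m = - 2 \cdot 23 \cdot 13059 = \left(-2\right) 300357 = -600714$)
$\frac{m}{o 1984} = - \frac{600714}{\left(-74\right) 1984} = - \frac{600714}{-146816} = \left(-600714\right) \left(- \frac{1}{146816}\right) = \frac{300357}{73408}$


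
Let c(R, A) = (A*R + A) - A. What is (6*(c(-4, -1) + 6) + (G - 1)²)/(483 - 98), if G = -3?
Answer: 76/385 ≈ 0.19740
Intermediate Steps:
c(R, A) = A*R (c(R, A) = (A + A*R) - A = A*R)
(6*(c(-4, -1) + 6) + (G - 1)²)/(483 - 98) = (6*(-1*(-4) + 6) + (-3 - 1)²)/(483 - 98) = (6*(4 + 6) + (-4)²)/385 = (6*10 + 16)*(1/385) = (60 + 16)*(1/385) = 76*(1/385) = 76/385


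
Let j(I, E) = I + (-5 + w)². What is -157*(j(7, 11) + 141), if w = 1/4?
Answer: -428453/16 ≈ -26778.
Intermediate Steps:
w = ¼ ≈ 0.25000
j(I, E) = 361/16 + I (j(I, E) = I + (-5 + ¼)² = I + (-19/4)² = I + 361/16 = 361/16 + I)
-157*(j(7, 11) + 141) = -157*((361/16 + 7) + 141) = -157*(473/16 + 141) = -157*2729/16 = -428453/16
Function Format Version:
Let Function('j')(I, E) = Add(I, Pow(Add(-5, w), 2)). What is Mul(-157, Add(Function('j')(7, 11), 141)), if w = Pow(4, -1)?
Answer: Rational(-428453, 16) ≈ -26778.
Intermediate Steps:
w = Rational(1, 4) ≈ 0.25000
Function('j')(I, E) = Add(Rational(361, 16), I) (Function('j')(I, E) = Add(I, Pow(Add(-5, Rational(1, 4)), 2)) = Add(I, Pow(Rational(-19, 4), 2)) = Add(I, Rational(361, 16)) = Add(Rational(361, 16), I))
Mul(-157, Add(Function('j')(7, 11), 141)) = Mul(-157, Add(Add(Rational(361, 16), 7), 141)) = Mul(-157, Add(Rational(473, 16), 141)) = Mul(-157, Rational(2729, 16)) = Rational(-428453, 16)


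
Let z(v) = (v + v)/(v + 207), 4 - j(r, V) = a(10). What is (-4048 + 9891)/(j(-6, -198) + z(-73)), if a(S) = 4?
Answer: -391481/73 ≈ -5362.8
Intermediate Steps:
j(r, V) = 0 (j(r, V) = 4 - 1*4 = 4 - 4 = 0)
z(v) = 2*v/(207 + v) (z(v) = (2*v)/(207 + v) = 2*v/(207 + v))
(-4048 + 9891)/(j(-6, -198) + z(-73)) = (-4048 + 9891)/(0 + 2*(-73)/(207 - 73)) = 5843/(0 + 2*(-73)/134) = 5843/(0 + 2*(-73)*(1/134)) = 5843/(0 - 73/67) = 5843/(-73/67) = 5843*(-67/73) = -391481/73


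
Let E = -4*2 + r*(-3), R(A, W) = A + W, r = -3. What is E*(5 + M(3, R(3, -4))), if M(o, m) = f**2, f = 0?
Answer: 5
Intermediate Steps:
M(o, m) = 0 (M(o, m) = 0**2 = 0)
E = 1 (E = -4*2 - 3*(-3) = -8 + 9 = 1)
E*(5 + M(3, R(3, -4))) = 1*(5 + 0) = 1*5 = 5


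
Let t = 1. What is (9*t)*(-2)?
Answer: -18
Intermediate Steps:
(9*t)*(-2) = (9*1)*(-2) = 9*(-2) = -18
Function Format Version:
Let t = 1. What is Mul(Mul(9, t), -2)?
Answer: -18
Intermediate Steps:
Mul(Mul(9, t), -2) = Mul(Mul(9, 1), -2) = Mul(9, -2) = -18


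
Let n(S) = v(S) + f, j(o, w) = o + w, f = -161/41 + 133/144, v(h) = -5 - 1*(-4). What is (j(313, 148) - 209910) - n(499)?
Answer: -1236563261/5904 ≈ -2.0945e+5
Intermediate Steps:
v(h) = -1 (v(h) = -5 + 4 = -1)
f = -17731/5904 (f = -161*1/41 + 133*(1/144) = -161/41 + 133/144 = -17731/5904 ≈ -3.0032)
n(S) = -23635/5904 (n(S) = -1 - 17731/5904 = -23635/5904)
(j(313, 148) - 209910) - n(499) = ((313 + 148) - 209910) - 1*(-23635/5904) = (461 - 209910) + 23635/5904 = -209449 + 23635/5904 = -1236563261/5904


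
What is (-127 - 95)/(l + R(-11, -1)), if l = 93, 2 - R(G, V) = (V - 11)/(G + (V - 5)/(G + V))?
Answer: -518/219 ≈ -2.3653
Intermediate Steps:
R(G, V) = 2 - (-11 + V)/(G + (-5 + V)/(G + V)) (R(G, V) = 2 - (V - 11)/(G + (V - 5)/(G + V)) = 2 - (-11 + V)/(G + (-5 + V)/(G + V)))
(-127 - 95)/(l + R(-11, -1)) = (-127 - 95)/(93 + (-10 - 1*(-1)**2 + 2*(-11)**2 + 11*(-11) + 13*(-1) - 11*(-1))/(-5 - 1 + (-11)**2 - 11*(-1))) = -222/(93 + (-10 - 1*1 + 2*121 - 121 - 13 + 11)/(-5 - 1 + 121 + 11)) = -222/(93 + (-10 - 1 + 242 - 121 - 13 + 11)/126) = -222/(93 + (1/126)*108) = -222/(93 + 6/7) = -222/(657/7) = (7/657)*(-222) = -518/219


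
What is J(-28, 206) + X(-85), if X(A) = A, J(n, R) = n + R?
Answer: 93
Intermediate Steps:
J(n, R) = R + n
J(-28, 206) + X(-85) = (206 - 28) - 85 = 178 - 85 = 93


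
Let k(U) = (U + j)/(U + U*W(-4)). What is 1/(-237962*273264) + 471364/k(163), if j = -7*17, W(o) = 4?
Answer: 6245167048822626709/715290927648 ≈ 8.7309e+6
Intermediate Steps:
j = -119
k(U) = (-119 + U)/(5*U) (k(U) = (U - 119)/(U + U*4) = (-119 + U)/(U + 4*U) = (-119 + U)/((5*U)) = (-119 + U)*(1/(5*U)) = (-119 + U)/(5*U))
1/(-237962*273264) + 471364/k(163) = 1/(-237962*273264) + 471364/(((⅕)*(-119 + 163)/163)) = -1/237962*1/273264 + 471364/(((⅕)*(1/163)*44)) = -1/65026447968 + 471364/(44/815) = -1/65026447968 + 471364*(815/44) = -1/65026447968 + 96040415/11 = 6245167048822626709/715290927648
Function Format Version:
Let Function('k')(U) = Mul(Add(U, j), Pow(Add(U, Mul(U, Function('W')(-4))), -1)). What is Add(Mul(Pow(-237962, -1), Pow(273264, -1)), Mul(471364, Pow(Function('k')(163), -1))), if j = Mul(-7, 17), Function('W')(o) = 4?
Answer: Rational(6245167048822626709, 715290927648) ≈ 8.7309e+6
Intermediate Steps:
j = -119
Function('k')(U) = Mul(Rational(1, 5), Pow(U, -1), Add(-119, U)) (Function('k')(U) = Mul(Add(U, -119), Pow(Add(U, Mul(U, 4)), -1)) = Mul(Add(-119, U), Pow(Add(U, Mul(4, U)), -1)) = Mul(Add(-119, U), Pow(Mul(5, U), -1)) = Mul(Add(-119, U), Mul(Rational(1, 5), Pow(U, -1))) = Mul(Rational(1, 5), Pow(U, -1), Add(-119, U)))
Add(Mul(Pow(-237962, -1), Pow(273264, -1)), Mul(471364, Pow(Function('k')(163), -1))) = Add(Mul(Pow(-237962, -1), Pow(273264, -1)), Mul(471364, Pow(Mul(Rational(1, 5), Pow(163, -1), Add(-119, 163)), -1))) = Add(Mul(Rational(-1, 237962), Rational(1, 273264)), Mul(471364, Pow(Mul(Rational(1, 5), Rational(1, 163), 44), -1))) = Add(Rational(-1, 65026447968), Mul(471364, Pow(Rational(44, 815), -1))) = Add(Rational(-1, 65026447968), Mul(471364, Rational(815, 44))) = Add(Rational(-1, 65026447968), Rational(96040415, 11)) = Rational(6245167048822626709, 715290927648)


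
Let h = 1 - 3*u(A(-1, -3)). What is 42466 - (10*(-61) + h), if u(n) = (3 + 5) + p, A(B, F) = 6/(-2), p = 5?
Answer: 43114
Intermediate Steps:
A(B, F) = -3 (A(B, F) = 6*(-1/2) = -3)
u(n) = 13 (u(n) = (3 + 5) + 5 = 8 + 5 = 13)
h = -38 (h = 1 - 3*13 = 1 - 39 = -38)
42466 - (10*(-61) + h) = 42466 - (10*(-61) - 38) = 42466 - (-610 - 38) = 42466 - 1*(-648) = 42466 + 648 = 43114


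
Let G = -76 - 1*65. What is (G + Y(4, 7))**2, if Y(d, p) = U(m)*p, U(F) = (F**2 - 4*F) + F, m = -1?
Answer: 12769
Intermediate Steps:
G = -141 (G = -76 - 65 = -141)
U(F) = F**2 - 3*F
Y(d, p) = 4*p (Y(d, p) = (-(-3 - 1))*p = (-1*(-4))*p = 4*p)
(G + Y(4, 7))**2 = (-141 + 4*7)**2 = (-141 + 28)**2 = (-113)**2 = 12769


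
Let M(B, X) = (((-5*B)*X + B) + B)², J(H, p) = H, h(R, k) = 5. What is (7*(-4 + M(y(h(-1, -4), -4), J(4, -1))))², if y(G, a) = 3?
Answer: 415507456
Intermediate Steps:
M(B, X) = (2*B - 5*B*X)² (M(B, X) = ((-5*B*X + B) + B)² = ((B - 5*B*X) + B)² = (2*B - 5*B*X)²)
(7*(-4 + M(y(h(-1, -4), -4), J(4, -1))))² = (7*(-4 + 3²*(-2 + 5*4)²))² = (7*(-4 + 9*(-2 + 20)²))² = (7*(-4 + 9*18²))² = (7*(-4 + 9*324))² = (7*(-4 + 2916))² = (7*2912)² = 20384² = 415507456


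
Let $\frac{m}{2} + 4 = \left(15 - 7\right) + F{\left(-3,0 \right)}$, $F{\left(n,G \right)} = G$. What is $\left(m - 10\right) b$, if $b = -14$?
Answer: $28$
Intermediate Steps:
$m = 8$ ($m = -8 + 2 \left(\left(15 - 7\right) + 0\right) = -8 + 2 \left(8 + 0\right) = -8 + 2 \cdot 8 = -8 + 16 = 8$)
$\left(m - 10\right) b = \left(8 - 10\right) \left(-14\right) = \left(-2\right) \left(-14\right) = 28$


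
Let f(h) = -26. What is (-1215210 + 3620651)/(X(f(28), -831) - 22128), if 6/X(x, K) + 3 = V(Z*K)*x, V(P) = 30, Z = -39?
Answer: -627820101/5775410 ≈ -108.71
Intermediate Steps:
X(x, K) = 6/(-3 + 30*x)
(-1215210 + 3620651)/(X(f(28), -831) - 22128) = (-1215210 + 3620651)/(2/(-1 + 10*(-26)) - 22128) = 2405441/(2/(-1 - 260) - 22128) = 2405441/(2/(-261) - 22128) = 2405441/(2*(-1/261) - 22128) = 2405441/(-2/261 - 22128) = 2405441/(-5775410/261) = 2405441*(-261/5775410) = -627820101/5775410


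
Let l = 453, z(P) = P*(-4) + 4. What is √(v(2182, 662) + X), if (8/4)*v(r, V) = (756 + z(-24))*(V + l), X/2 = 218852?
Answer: 2*√228731 ≈ 956.52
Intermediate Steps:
z(P) = 4 - 4*P (z(P) = -4*P + 4 = 4 - 4*P)
X = 437704 (X = 2*218852 = 437704)
v(r, V) = 193884 + 428*V (v(r, V) = ((756 + (4 - 4*(-24)))*(V + 453))/2 = ((756 + (4 + 96))*(453 + V))/2 = ((756 + 100)*(453 + V))/2 = (856*(453 + V))/2 = (387768 + 856*V)/2 = 193884 + 428*V)
√(v(2182, 662) + X) = √((193884 + 428*662) + 437704) = √((193884 + 283336) + 437704) = √(477220 + 437704) = √914924 = 2*√228731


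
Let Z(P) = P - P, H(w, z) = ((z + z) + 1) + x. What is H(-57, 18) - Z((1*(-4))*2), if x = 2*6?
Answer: 49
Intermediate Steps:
x = 12
H(w, z) = 13 + 2*z (H(w, z) = ((z + z) + 1) + 12 = (2*z + 1) + 12 = (1 + 2*z) + 12 = 13 + 2*z)
Z(P) = 0
H(-57, 18) - Z((1*(-4))*2) = (13 + 2*18) - 1*0 = (13 + 36) + 0 = 49 + 0 = 49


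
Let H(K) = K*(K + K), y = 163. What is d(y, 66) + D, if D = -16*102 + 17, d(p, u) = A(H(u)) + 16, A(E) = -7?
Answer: -1606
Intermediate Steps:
H(K) = 2*K**2 (H(K) = K*(2*K) = 2*K**2)
d(p, u) = 9 (d(p, u) = -7 + 16 = 9)
D = -1615 (D = -1632 + 17 = -1615)
d(y, 66) + D = 9 - 1615 = -1606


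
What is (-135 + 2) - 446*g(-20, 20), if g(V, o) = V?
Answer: 8787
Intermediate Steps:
(-135 + 2) - 446*g(-20, 20) = (-135 + 2) - 446*(-20) = -133 + 8920 = 8787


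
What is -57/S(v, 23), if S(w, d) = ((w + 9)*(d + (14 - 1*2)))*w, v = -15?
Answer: -19/1050 ≈ -0.018095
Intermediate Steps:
S(w, d) = w*(9 + w)*(12 + d) (S(w, d) = ((9 + w)*(d + (14 - 2)))*w = ((9 + w)*(d + 12))*w = ((9 + w)*(12 + d))*w = w*(9 + w)*(12 + d))
-57/S(v, 23) = -57*(-1/(15*(108 + 9*23 + 12*(-15) + 23*(-15)))) = -57*(-1/(15*(108 + 207 - 180 - 345))) = -57/((-15*(-210))) = -57/3150 = -57*1/3150 = -19/1050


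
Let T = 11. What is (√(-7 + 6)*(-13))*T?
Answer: -143*I ≈ -143.0*I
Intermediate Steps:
(√(-7 + 6)*(-13))*T = (√(-7 + 6)*(-13))*11 = (√(-1)*(-13))*11 = (I*(-13))*11 = -13*I*11 = -143*I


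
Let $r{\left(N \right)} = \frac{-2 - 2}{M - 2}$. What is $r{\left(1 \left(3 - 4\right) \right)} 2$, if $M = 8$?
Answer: $- \frac{4}{3} \approx -1.3333$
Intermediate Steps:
$r{\left(N \right)} = - \frac{2}{3}$ ($r{\left(N \right)} = \frac{-2 - 2}{8 - 2} = - \frac{4}{6} = \left(-4\right) \frac{1}{6} = - \frac{2}{3}$)
$r{\left(1 \left(3 - 4\right) \right)} 2 = \left(- \frac{2}{3}\right) 2 = - \frac{4}{3}$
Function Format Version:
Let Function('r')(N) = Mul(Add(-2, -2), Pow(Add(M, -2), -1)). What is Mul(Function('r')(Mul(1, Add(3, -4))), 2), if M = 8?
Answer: Rational(-4, 3) ≈ -1.3333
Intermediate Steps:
Function('r')(N) = Rational(-2, 3) (Function('r')(N) = Mul(Add(-2, -2), Pow(Add(8, -2), -1)) = Mul(-4, Pow(6, -1)) = Mul(-4, Rational(1, 6)) = Rational(-2, 3))
Mul(Function('r')(Mul(1, Add(3, -4))), 2) = Mul(Rational(-2, 3), 2) = Rational(-4, 3)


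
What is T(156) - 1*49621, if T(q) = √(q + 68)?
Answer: -49621 + 4*√14 ≈ -49606.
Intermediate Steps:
T(q) = √(68 + q)
T(156) - 1*49621 = √(68 + 156) - 1*49621 = √224 - 49621 = 4*√14 - 49621 = -49621 + 4*√14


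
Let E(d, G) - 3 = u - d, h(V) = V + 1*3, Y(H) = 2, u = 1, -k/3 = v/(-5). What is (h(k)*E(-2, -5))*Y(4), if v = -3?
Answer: 72/5 ≈ 14.400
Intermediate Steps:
k = -9/5 (k = -(-9)/(-5) = -(-9)*(-1)/5 = -3*3/5 = -9/5 ≈ -1.8000)
h(V) = 3 + V (h(V) = V + 3 = 3 + V)
E(d, G) = 4 - d (E(d, G) = 3 + (1 - d) = 4 - d)
(h(k)*E(-2, -5))*Y(4) = ((3 - 9/5)*(4 - 1*(-2)))*2 = (6*(4 + 2)/5)*2 = ((6/5)*6)*2 = (36/5)*2 = 72/5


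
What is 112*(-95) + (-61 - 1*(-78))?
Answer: -10623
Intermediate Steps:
112*(-95) + (-61 - 1*(-78)) = -10640 + (-61 + 78) = -10640 + 17 = -10623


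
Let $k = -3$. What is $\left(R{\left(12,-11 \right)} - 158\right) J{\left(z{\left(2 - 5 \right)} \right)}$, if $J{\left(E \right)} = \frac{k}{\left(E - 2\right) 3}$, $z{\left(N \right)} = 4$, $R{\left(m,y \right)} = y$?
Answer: $\frac{169}{2} \approx 84.5$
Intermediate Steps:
$J{\left(E \right)} = - \frac{3}{-6 + 3 E}$ ($J{\left(E \right)} = - \frac{3}{\left(E - 2\right) 3} = - \frac{3}{\left(-2 + E\right) 3} = - \frac{3}{-6 + 3 E}$)
$\left(R{\left(12,-11 \right)} - 158\right) J{\left(z{\left(2 - 5 \right)} \right)} = \left(-11 - 158\right) \left(- \frac{1}{-2 + 4}\right) = - 169 \left(- \frac{1}{2}\right) = - 169 \left(\left(-1\right) \frac{1}{2}\right) = \left(-169\right) \left(- \frac{1}{2}\right) = \frac{169}{2}$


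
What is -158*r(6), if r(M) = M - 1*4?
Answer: -316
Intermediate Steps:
r(M) = -4 + M (r(M) = M - 4 = -4 + M)
-158*r(6) = -158*(-4 + 6) = -158*2 = -316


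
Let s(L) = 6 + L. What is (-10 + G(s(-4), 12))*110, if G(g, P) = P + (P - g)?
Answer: 1320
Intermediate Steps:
G(g, P) = -g + 2*P
(-10 + G(s(-4), 12))*110 = (-10 + (-(6 - 4) + 2*12))*110 = (-10 + (-1*2 + 24))*110 = (-10 + (-2 + 24))*110 = (-10 + 22)*110 = 12*110 = 1320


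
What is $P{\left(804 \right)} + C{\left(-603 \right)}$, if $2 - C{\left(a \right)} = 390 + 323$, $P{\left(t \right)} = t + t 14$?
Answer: $11349$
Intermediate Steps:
$P{\left(t \right)} = 15 t$ ($P{\left(t \right)} = t + 14 t = 15 t$)
$C{\left(a \right)} = -711$ ($C{\left(a \right)} = 2 - \left(390 + 323\right) = 2 - 713 = -711$)
$P{\left(804 \right)} + C{\left(-603 \right)} = 15 \cdot 804 - 711 = 12060 - 711 = 11349$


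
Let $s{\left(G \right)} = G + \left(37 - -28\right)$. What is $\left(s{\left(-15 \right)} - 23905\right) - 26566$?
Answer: $-50421$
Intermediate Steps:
$s{\left(G \right)} = 65 + G$ ($s{\left(G \right)} = G + \left(37 + 28\right) = G + 65 = 65 + G$)
$\left(s{\left(-15 \right)} - 23905\right) - 26566 = \left(\left(65 - 15\right) - 23905\right) - 26566 = \left(50 - 23905\right) - 26566 = -23855 - 26566 = -50421$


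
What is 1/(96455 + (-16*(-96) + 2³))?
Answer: 1/97999 ≈ 1.0204e-5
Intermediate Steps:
1/(96455 + (-16*(-96) + 2³)) = 1/(96455 + (1536 + 8)) = 1/(96455 + 1544) = 1/97999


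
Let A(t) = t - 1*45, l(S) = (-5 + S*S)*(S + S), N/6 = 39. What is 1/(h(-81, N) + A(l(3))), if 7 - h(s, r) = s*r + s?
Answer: 1/19021 ≈ 5.2573e-5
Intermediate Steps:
N = 234 (N = 6*39 = 234)
h(s, r) = 7 - s - r*s (h(s, r) = 7 - (s*r + s) = 7 - (r*s + s) = 7 - (s + r*s) = 7 + (-s - r*s) = 7 - s - r*s)
l(S) = 2*S*(-5 + S²) (l(S) = (-5 + S²)*(2*S) = 2*S*(-5 + S²))
A(t) = -45 + t (A(t) = t - 45 = -45 + t)
1/(h(-81, N) + A(l(3))) = 1/((7 - 1*(-81) - 1*234*(-81)) + (-45 + 2*3*(-5 + 3²))) = 1/((7 + 81 + 18954) + (-45 + 2*3*(-5 + 9))) = 1/(19042 + (-45 + 2*3*4)) = 1/(19042 + (-45 + 24)) = 1/(19042 - 21) = 1/19021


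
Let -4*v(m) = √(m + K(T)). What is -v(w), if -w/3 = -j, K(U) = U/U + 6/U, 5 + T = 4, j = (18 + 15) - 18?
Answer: √10/2 ≈ 1.5811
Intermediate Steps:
j = 15 (j = 33 - 18 = 15)
T = -1 (T = -5 + 4 = -1)
K(U) = 1 + 6/U
w = 45 (w = -(-3)*15 = -3*(-15) = 45)
v(m) = -√(-5 + m)/4 (v(m) = -√(m + (6 - 1)/(-1))/4 = -√(m - 1*5)/4 = -√(m - 5)/4 = -√(-5 + m)/4)
-v(w) = -(-1)*√(-5 + 45)/4 = -(-1)*√40/4 = -(-1)*2*√10/4 = -(-1)*√10/2 = √10/2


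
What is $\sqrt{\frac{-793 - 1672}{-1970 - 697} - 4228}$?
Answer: $\frac{i \sqrt{30066720537}}{2667} \approx 65.016 i$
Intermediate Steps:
$\sqrt{\frac{-793 - 1672}{-1970 - 697} - 4228} = \sqrt{- \frac{2465}{-2667} - 4228} = \sqrt{\left(-2465\right) \left(- \frac{1}{2667}\right) - 4228} = \sqrt{\frac{2465}{2667} - 4228} = \sqrt{- \frac{11273611}{2667}} = \frac{i \sqrt{30066720537}}{2667}$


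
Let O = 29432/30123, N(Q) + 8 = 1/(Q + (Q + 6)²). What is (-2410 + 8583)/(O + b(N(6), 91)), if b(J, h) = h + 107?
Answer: 185949279/5993786 ≈ 31.024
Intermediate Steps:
N(Q) = -8 + 1/(Q + (6 + Q)²) (N(Q) = -8 + 1/(Q + (Q + 6)²) = -8 + 1/(Q + (6 + Q)²))
b(J, h) = 107 + h
O = 29432/30123 (O = 29432*(1/30123) = 29432/30123 ≈ 0.97706)
(-2410 + 8583)/(O + b(N(6), 91)) = (-2410 + 8583)/(29432/30123 + (107 + 91)) = 6173/(29432/30123 + 198) = 6173/(5993786/30123) = 6173*(30123/5993786) = 185949279/5993786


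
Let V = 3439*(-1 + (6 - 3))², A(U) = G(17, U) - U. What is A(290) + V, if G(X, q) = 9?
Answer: 13475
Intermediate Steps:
A(U) = 9 - U
V = 13756 (V = 3439*(-1 + 3)² = 3439*2² = 3439*4 = 13756)
A(290) + V = (9 - 1*290) + 13756 = (9 - 290) + 13756 = -281 + 13756 = 13475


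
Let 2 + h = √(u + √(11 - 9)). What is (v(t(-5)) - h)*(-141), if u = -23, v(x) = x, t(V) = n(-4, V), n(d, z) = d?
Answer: 282 + 141*√(-23 + √2) ≈ 282.0 + 655.09*I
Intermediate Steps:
t(V) = -4
h = -2 + √(-23 + √2) (h = -2 + √(-23 + √(11 - 9)) = -2 + √(-23 + √2) ≈ -2.0 + 4.646*I)
(v(t(-5)) - h)*(-141) = (-4 - (-2 + I*√(23 - √2)))*(-141) = (-4 + (2 - I*√(23 - √2)))*(-141) = (-2 - I*√(23 - √2))*(-141) = 282 + 141*I*√(23 - √2)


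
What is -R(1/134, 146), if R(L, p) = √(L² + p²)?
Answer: -√382750097/134 ≈ -146.00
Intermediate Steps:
-R(1/134, 146) = -√((1/134)² + 146²) = -√((1/134)² + 21316) = -√(1/17956 + 21316) = -√(382750097/17956) = -√382750097/134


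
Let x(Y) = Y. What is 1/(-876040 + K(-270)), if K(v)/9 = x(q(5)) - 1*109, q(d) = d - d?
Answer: -1/877021 ≈ -1.1402e-6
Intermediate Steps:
q(d) = 0
K(v) = -981 (K(v) = 9*(0 - 1*109) = 9*(0 - 109) = 9*(-109) = -981)
1/(-876040 + K(-270)) = 1/(-876040 - 981) = 1/(-877021) = -1/877021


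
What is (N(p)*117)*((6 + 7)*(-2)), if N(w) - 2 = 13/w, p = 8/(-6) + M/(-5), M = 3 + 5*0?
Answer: 416754/29 ≈ 14371.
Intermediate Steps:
M = 3 (M = 3 + 0 = 3)
p = -29/15 (p = 8/(-6) + 3/(-5) = 8*(-⅙) + 3*(-⅕) = -4/3 - ⅗ = -29/15 ≈ -1.9333)
N(w) = 2 + 13/w
(N(p)*117)*((6 + 7)*(-2)) = ((2 + 13/(-29/15))*117)*((6 + 7)*(-2)) = ((2 + 13*(-15/29))*117)*(13*(-2)) = ((2 - 195/29)*117)*(-26) = -137/29*117*(-26) = -16029/29*(-26) = 416754/29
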